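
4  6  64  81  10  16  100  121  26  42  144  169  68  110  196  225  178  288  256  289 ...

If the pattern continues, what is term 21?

Positions follow the repeating pattern AABB; grouping by letter gives 2 tracks.
Stream A = 4, 6, 10, 16, 26, 42, 68, 110, 178, 288: a Fibonacci-like recurrence a_n = a_{n-1} + a_{n-2}.
Stream B = 64, 81, 100, 121, 144, 169, 196, 225, 256, 289: consecutive squares n² from n = 8.
Term 21 comes from stream A (its 11th entry): 466.

466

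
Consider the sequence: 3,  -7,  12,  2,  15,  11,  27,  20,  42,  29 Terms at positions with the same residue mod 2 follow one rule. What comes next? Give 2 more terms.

The terms cycle through 2 interleaved subsequences.
Track A is 3, 12, 15, 27, 42, which is a Fibonacci-like recurrence a_n = a_{n-1} + a_{n-2}.
Track B is -7, 2, 11, 20, 29, which is adding 9 each time.
Term 11 comes from track A (its 6th entry): 69.
Term 12 comes from track B (its 6th entry): 38.

69, 38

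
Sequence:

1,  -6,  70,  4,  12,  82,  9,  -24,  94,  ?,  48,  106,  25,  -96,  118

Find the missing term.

Taking every 3rd term gives 3 separate tracks.
Track A is 1, 4, 9, ?, 25, which is consecutive squares n² from n = 1.
Track B is -6, 12, -24, 48, -96, which is multiplying by -2 each time.
Track C is 70, 82, 94, 106, 118, which is arithmetic with common difference +12.
Filling track A at index 4 by its rule yields 16.

16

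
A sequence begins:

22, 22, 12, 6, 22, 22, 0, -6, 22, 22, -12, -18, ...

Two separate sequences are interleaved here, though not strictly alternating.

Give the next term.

Reading positions in blocks of 4 reveals the pattern AABB — 2 tracks woven together.
Stream A is 22, 22, 22, 22, 22, 22, which is always 22.
Stream B is 12, 6, 0, -6, -12, -18, which is subtracting 6 each time.
The 13th slot belongs to stream A; its 7th term is 22.

22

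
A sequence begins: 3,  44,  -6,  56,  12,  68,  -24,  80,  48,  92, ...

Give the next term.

The terms cycle through 2 interleaved subsequences.
Track A: 3, -6, 12, -24, 48. A geometric progression (common ratio -2).
Track B: 44, 56, 68, 80, 92. Linear: a_n = 32 + 12·n.
Position 11 → track A, term 6 = -96.

-96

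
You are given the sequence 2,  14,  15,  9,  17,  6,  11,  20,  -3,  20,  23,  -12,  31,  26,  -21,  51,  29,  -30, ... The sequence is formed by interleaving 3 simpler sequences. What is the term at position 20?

Split by position mod 3: positions 1, 4, 7, … form one track, and each other residue class forms its own.
Track A: 2, 9, 11, 20, 31, 51. A Fibonacci-like recurrence a_n = a_{n-1} + a_{n-2}.
Track B: 14, 17, 20, 23, 26, 29. Arithmetic with common difference +3.
Track C: 15, 6, -3, -12, -21, -30. Arithmetic, step −9.
The 20th slot belongs to track B; its 7th term is 32.

32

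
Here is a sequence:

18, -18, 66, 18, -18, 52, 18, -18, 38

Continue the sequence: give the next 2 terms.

The slot pattern repeats as AAB (period 3), so there are 2 interleaved tracks.
Track A: 18, -18, 18, -18, 18, -18. Alternating ±18.
Track B: 66, 52, 38. Arithmetic, step −14.
Position 10 → track A, term 7 = 18.
Position 11 → track A, term 8 = -18.

18, -18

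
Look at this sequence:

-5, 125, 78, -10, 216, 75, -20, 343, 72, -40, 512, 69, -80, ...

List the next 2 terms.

Split by position mod 3 into 3 tracks.
Subsequence A: -5, -10, -20, -40, -80 (a geometric progression (common ratio 2)).
Subsequence B: 125, 216, 343, 512 (consecutive cubes n³ from n = 5).
Subsequence C: 78, 75, 72, 69 (arithmetic, step −3).
Position 14 → subsequence B, term 5 = 729.
Position 15 → subsequence C, term 5 = 66.

729, 66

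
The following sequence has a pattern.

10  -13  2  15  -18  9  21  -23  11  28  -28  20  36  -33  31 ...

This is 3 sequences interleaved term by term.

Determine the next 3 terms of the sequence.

45, -38, 51

Split by position mod 3 into 3 tracks.
Track A: 10, 15, 21, 28, 36 (triangular numbers n(n+1)/2 for n = 4, 5, …).
Track B: -13, -18, -23, -28, -33 (linear: a_n = -8 − 5·n).
Track C: 2, 9, 11, 20, 31 (Fibonacci-style (each term is the sum of the two before it)).
Position 16 falls in track A as its term 6, giving 45.
Position 17 falls in track B as its term 6, giving -38.
Term 18 comes from track C (its 6th entry): 51.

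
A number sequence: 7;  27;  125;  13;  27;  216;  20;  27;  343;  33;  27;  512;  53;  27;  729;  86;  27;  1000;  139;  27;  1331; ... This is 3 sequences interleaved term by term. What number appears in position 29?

The terms cycle through 3 interleaved subsequences.
Stream A: 7, 13, 20, 33, 53, 86, 139 — each term equals the sum of the previous two.
Stream B: 27, 27, 27, 27, 27, 27, 27 — the constant sequence 27.
Stream C: 125, 216, 343, 512, 729, 1000, 1331 — the cubes 5³, 6³, 7³, ….
Term 29 comes from stream B (its 10th entry): 27.

27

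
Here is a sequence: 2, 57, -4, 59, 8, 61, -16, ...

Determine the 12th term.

67

Positions 1, 3, 5, … form one subsequence and positions 2, 4, 6, … form another.
Track A = 2, -4, 8, -16: geometric with ratio -2.
Track B = 57, 59, 61: adding 2 each time.
Position 12 → track B, term 6 = 67.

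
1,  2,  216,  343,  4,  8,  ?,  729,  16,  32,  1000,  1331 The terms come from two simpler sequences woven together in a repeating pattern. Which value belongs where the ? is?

512

Reading positions in blocks of 4 reveals the pattern AABB — 2 tracks woven together.
Track A: 1, 2, 4, 8, 16, 32 (powers 2^0, 2^1, 2^2, …).
Track B: 216, 343, ?, 729, 1000, 1331 (perfect cubes starting at 6³).
So the missing entry in track B is 512.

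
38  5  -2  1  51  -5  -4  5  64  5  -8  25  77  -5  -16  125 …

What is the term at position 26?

5

Split by position mod 4: positions 1, 5, 9, … form one track, and each other residue class forms its own.
Track A = 38, 51, 64, 77: adding 13 each time.
Track B = 5, -5, 5, -5: oscillating between 5 and -5.
Track C = -2, -4, -8, -16: multiplying by 2 each time.
Track D = 1, 5, 25, 125: powers 5^0, 5^1, 5^2, ….
Position 26 falls in track B as its term 7, giving 5.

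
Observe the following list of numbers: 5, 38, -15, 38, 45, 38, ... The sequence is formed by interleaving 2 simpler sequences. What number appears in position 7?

Taking every 2nd term gives 2 separate tracks.
Track A: 5, -15, 45. A geometric progression (common ratio -3).
Track B: 38, 38, 38. Constant 38.
Position 7 falls in track A as its term 4, giving -135.

-135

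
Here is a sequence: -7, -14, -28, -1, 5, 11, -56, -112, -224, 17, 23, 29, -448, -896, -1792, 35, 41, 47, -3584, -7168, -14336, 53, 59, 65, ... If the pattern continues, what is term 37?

Positions follow the repeating pattern AAABBB; grouping by letter gives 2 tracks.
Subsequence A: -7, -14, -28, -56, -112, -224, -448, -896, -1792, -3584, -7168, -14336 — geometric with ratio 2.
Subsequence B: -1, 5, 11, 17, 23, 29, 35, 41, 47, 53, 59, 65 — adding 6 each time.
Term 37 comes from subsequence A (its 19th entry): -1835008.

-1835008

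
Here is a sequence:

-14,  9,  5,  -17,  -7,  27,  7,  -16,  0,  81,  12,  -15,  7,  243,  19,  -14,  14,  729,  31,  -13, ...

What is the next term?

21

Read the sequence 4 terms at a time; column i is its own pattern.
Subsequence A = -14, -7, 0, 7, 14: linear: a_n = -21 + 7·n.
Subsequence B = 9, 27, 81, 243, 729: geometric, ×3 each step.
Subsequence C = 5, 7, 12, 19, 31: a Fibonacci-like recurrence a_n = a_{n-1} + a_{n-2}.
Subsequence D = -17, -16, -15, -14, -13: arithmetic with common difference +1.
Position 21 → subsequence A, term 6 = 21.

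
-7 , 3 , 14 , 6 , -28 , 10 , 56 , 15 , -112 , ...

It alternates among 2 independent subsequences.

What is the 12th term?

28

The terms cycle through 2 interleaved subsequences.
Stream A: -7, 14, -28, 56, -112 — geometric with ratio -2.
Stream B: 3, 6, 10, 15 — triangular numbers n(n+1)/2 for n = 2, 3, ….
Position 12 → stream B, term 6 = 28.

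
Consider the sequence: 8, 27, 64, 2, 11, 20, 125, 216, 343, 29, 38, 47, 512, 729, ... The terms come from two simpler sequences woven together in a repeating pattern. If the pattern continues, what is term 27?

The slot pattern repeats as AAABBB (period 6), so there are 2 interleaved tracks.
Track A = 8, 27, 64, 125, 216, 343, 512, 729: consecutive cubes n³ from n = 2.
Track B = 2, 11, 20, 29, 38, 47: adding 9 each time.
Term 27 comes from track A (its 15th entry): 4096.

4096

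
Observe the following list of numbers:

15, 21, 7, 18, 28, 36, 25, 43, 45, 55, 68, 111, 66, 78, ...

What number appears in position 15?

The slot pattern repeats as AABB (period 4), so there are 2 interleaved tracks.
Track A: 15, 21, 28, 36, 45, 55, 66, 78 — the triangular numbers T_5, T_6, ….
Track B: 7, 18, 25, 43, 68, 111 — Fibonacci-style (each term is the sum of the two before it).
Position 15 falls in track B as its term 7, giving 179.

179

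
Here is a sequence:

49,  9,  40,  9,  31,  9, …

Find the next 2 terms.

Positions 1, 3, 5, … form one subsequence and positions 2, 4, 6, … form another.
Stream A = 49, 40, 31: arithmetic with common difference −9.
Stream B = 9, 9, 9: constant 9.
Position 7 → stream A, term 4 = 22.
The 8th slot belongs to stream B; its 4th term is 9.

22, 9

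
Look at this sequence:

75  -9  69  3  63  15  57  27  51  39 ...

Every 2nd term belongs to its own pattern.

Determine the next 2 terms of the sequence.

45, 51

Odd-indexed and even-indexed terms follow separate rules.
Stream A: 75, 69, 63, 57, 51 (subtracting 6 each time).
Stream B: -9, 3, 15, 27, 39 (arithmetic, step +12).
The 11th slot belongs to stream A; its 6th term is 45.
Position 12 → stream B, term 6 = 51.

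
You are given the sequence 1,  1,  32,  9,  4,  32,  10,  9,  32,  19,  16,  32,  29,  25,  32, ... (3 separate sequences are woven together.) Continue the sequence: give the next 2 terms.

Taking every 3rd term gives 3 separate tracks.
Track A: 1, 9, 10, 19, 29 — a Fibonacci-like recurrence a_n = a_{n-1} + a_{n-2}.
Track B: 1, 4, 9, 16, 25 — the squares 1², 2², 3², ….
Track C: 32, 32, 32, 32, 32 — constant 32.
Position 16 → track A, term 6 = 48.
Position 17 → track B, term 6 = 36.

48, 36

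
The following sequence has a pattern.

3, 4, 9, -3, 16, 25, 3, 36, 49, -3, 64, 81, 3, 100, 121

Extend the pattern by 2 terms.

Reading positions in blocks of 3 reveals the pattern ABB — 2 tracks woven together.
Track A: 3, -3, 3, -3, 3 (alternating ±3).
Track B: 4, 9, 16, 25, 36, 49, 64, 81, 100, 121 (the squares 2², 3², 4², …).
The 16th slot belongs to track A; its 6th term is -3.
Position 17 falls in track B as its term 11, giving 144.

-3, 144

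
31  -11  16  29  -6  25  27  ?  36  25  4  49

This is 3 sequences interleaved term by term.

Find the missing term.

-1

Split by position mod 3 into 3 tracks.
Subsequence A: 31, 29, 27, 25 — linear: a_n = 33 − 2·n.
Subsequence B: -11, -6, ?, 4 — linear: a_n = -16 + 5·n.
Subsequence C: 16, 25, 36, 49 — perfect squares starting at 4².
Subsequence B's pattern makes the blank -1.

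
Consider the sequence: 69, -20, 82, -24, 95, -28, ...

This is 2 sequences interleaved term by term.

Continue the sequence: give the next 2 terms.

108, -32

Odd-indexed and even-indexed terms follow separate rules.
Subsequence A: 69, 82, 95 — arithmetic, step +13.
Subsequence B: -20, -24, -28 — subtracting 4 each time.
Position 7 → subsequence A, term 4 = 108.
The 8th slot belongs to subsequence B; its 4th term is -32.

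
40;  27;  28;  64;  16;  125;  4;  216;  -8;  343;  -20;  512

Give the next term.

Odd-indexed and even-indexed terms follow separate rules.
Subsequence A is 40, 28, 16, 4, -8, -20, which is subtracting 12 each time.
Subsequence B is 27, 64, 125, 216, 343, 512, which is the cubes 3³, 4³, 5³, ….
Position 13 → subsequence A, term 7 = -32.

-32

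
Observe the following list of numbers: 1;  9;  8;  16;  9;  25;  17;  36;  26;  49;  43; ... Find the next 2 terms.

64, 69

Split by position mod 2 into 2 tracks.
Subsequence A: 1, 8, 9, 17, 26, 43 — Fibonacci-style (each term is the sum of the two before it).
Subsequence B: 9, 16, 25, 36, 49 — perfect squares starting at 3².
Position 12 falls in subsequence B as its term 6, giving 64.
Position 13 falls in subsequence A as its term 7, giving 69.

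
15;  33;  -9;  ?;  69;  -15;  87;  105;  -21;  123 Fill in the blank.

The slot pattern repeats as AAB (period 3), so there are 2 interleaved tracks.
Subsequence A = 15, 33, ?, 69, 87, 105, 123: arithmetic with common difference +18.
Subsequence B = -9, -15, -21: linear: a_n = -3 − 6·n.
Filling subsequence A at index 3 by its rule yields 51.

51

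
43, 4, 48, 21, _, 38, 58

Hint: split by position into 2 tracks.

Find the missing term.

Odd-indexed and even-indexed terms follow separate rules.
Subsequence A = 43, 48, ?, 58: adding 5 each time.
Subsequence B = 4, 21, 38: adding 17 each time.
The gap is subsequence A's term 3; the rule gives 53.

53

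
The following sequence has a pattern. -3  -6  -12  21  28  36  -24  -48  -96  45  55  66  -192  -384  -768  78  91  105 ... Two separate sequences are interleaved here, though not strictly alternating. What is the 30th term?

210

Reading positions in blocks of 6 reveals the pattern AAABBB — 2 tracks woven together.
Stream A is -3, -6, -12, -24, -48, -96, -192, -384, -768, which is geometric with ratio 2.
Stream B is 21, 28, 36, 45, 55, 66, 78, 91, 105, which is triangular numbers starting at T_6.
Position 30 falls in stream B as its term 15, giving 210.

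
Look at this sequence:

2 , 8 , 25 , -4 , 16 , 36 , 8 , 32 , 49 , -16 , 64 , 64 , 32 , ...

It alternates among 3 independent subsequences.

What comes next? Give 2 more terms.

128, 81

Read the sequence 3 terms at a time; column i is its own pattern.
Stream A is 2, -4, 8, -16, 32, which is geometric, ×-2 each step.
Stream B is 8, 16, 32, 64, which is successive powers of 2.
Stream C is 25, 36, 49, 64, which is consecutive squares n² from n = 5.
Term 14 comes from stream B (its 5th entry): 128.
Position 15 falls in stream C as its term 5, giving 81.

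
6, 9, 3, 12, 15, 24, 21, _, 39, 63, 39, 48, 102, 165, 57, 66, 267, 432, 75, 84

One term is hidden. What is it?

30

Reading positions in blocks of 4 reveals the pattern AABB — 2 tracks woven together.
Stream A = 6, 9, 15, 24, 39, 63, 102, 165, 267, 432: Fibonacci-style (each term is the sum of the two before it).
Stream B = 3, 12, 21, ?, 39, 48, 57, 66, 75, 84: arithmetic with common difference +9.
So the missing entry in stream B is 30.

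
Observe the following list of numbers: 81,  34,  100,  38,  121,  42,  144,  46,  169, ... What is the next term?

Positions 1, 3, 5, … form one subsequence and positions 2, 4, 6, … form another.
Subsequence A: 81, 100, 121, 144, 169 — consecutive squares n² from n = 9.
Subsequence B: 34, 38, 42, 46 — arithmetic with common difference +4.
Position 10 → subsequence B, term 5 = 50.

50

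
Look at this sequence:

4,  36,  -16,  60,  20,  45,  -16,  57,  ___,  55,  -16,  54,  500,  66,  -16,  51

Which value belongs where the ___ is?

The terms cycle through 4 interleaved subsequences.
Subsequence A is 4, 20, ?, 500, which is geometric with ratio 5.
Subsequence B is 36, 45, 55, 66, which is triangular numbers n(n+1)/2 for n = 8, 9, ….
Subsequence C is -16, -16, -16, -16, which is always -16.
Subsequence D is 60, 57, 54, 51, which is arithmetic with common difference −3.
So the missing entry in subsequence A is 100.

100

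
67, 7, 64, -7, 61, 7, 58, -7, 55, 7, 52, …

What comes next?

Taking every 2nd term gives 2 separate tracks.
Stream A: 67, 64, 61, 58, 55, 52 (subtracting 3 each time).
Stream B: 7, -7, 7, -7, 7 (alternating ±7).
Term 12 comes from stream B (its 6th entry): -7.

-7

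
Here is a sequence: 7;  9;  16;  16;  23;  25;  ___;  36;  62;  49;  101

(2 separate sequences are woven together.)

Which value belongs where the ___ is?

Positions 1, 3, 5, … form one subsequence and positions 2, 4, 6, … form another.
Track A is 7, 16, 23, ?, 62, 101, which is a Fibonacci-like recurrence a_n = a_{n-1} + a_{n-2}.
Track B is 9, 16, 25, 36, 49, which is consecutive squares n² from n = 3.
The gap is track A's term 4; the rule gives 39.

39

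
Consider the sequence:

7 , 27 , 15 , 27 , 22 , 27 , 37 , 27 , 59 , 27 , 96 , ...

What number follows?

The terms cycle through 2 interleaved subsequences.
Stream A: 7, 15, 22, 37, 59, 96 (each term equals the sum of the previous two).
Stream B: 27, 27, 27, 27, 27 (always 27).
Term 12 comes from stream B (its 6th entry): 27.

27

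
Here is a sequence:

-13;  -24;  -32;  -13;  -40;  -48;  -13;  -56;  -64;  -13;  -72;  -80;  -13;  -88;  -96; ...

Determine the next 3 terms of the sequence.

-13, -104, -112

Reading positions in blocks of 3 reveals the pattern ABB — 2 tracks woven together.
Subsequence A = -13, -13, -13, -13, -13: constant -13.
Subsequence B = -24, -32, -40, -48, -56, -64, -72, -80, -88, -96: linear: a_n = -16 − 8·n.
The 16th slot belongs to subsequence A; its 6th term is -13.
The 17th slot belongs to subsequence B; its 11th term is -104.
Term 18 comes from subsequence B (its 12th entry): -112.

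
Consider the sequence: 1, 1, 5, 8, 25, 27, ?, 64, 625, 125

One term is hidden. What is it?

125

Odd-indexed and even-indexed terms follow separate rules.
Track A is 1, 5, 25, ?, 625, which is multiplying by 5 each time.
Track B is 1, 8, 27, 64, 125, which is perfect cubes starting at 1³.
The gap is track A's term 4; the rule gives 125.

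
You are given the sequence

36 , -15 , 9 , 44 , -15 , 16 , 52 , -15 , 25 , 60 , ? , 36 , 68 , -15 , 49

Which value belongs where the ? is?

Taking every 3rd term gives 3 separate tracks.
Track A: 36, 44, 52, 60, 68. Linear: a_n = 28 + 8·n.
Track B: -15, -15, -15, ?, -15. Always -15.
Track C: 9, 16, 25, 36, 49. Consecutive squares n² from n = 3.
Track B's pattern makes the blank -15.

-15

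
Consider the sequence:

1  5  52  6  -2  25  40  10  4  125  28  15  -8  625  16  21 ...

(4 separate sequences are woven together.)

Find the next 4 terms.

16, 3125, 4, 28

The terms cycle through 4 interleaved subsequences.
Subsequence A: 1, -2, 4, -8 — geometric, ×-2 each step.
Subsequence B: 5, 25, 125, 625 — successive powers of 5.
Subsequence C: 52, 40, 28, 16 — subtracting 12 each time.
Subsequence D: 6, 10, 15, 21 — triangular numbers starting at T_3.
Position 17 → subsequence A, term 5 = 16.
Position 18 falls in subsequence B as its term 5, giving 3125.
Term 19 comes from subsequence C (its 5th entry): 4.
The 20th slot belongs to subsequence D; its 5th term is 28.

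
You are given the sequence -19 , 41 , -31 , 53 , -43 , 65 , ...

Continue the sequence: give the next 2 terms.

Taking every 2nd term gives 2 separate tracks.
Track A: -19, -31, -43 — arithmetic with common difference −12.
Track B: 41, 53, 65 — linear: a_n = 29 + 12·n.
Term 7 comes from track A (its 4th entry): -55.
Position 8 falls in track B as its term 4, giving 77.

-55, 77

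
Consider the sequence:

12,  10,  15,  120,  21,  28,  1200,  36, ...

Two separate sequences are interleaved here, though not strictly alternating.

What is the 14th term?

78

The slot pattern repeats as ABB (period 3), so there are 2 interleaved tracks.
Subsequence A is 12, 120, 1200, which is geometric with ratio 10.
Subsequence B is 10, 15, 21, 28, 36, which is the triangular numbers T_4, T_5, ….
Position 14 → subsequence B, term 9 = 78.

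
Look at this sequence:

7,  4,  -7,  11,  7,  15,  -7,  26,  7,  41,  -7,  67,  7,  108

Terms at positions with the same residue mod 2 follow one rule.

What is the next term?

Odd-indexed and even-indexed terms follow separate rules.
Stream A: 7, -7, 7, -7, 7, -7, 7 — alternating ±7.
Stream B: 4, 11, 15, 26, 41, 67, 108 — each term equals the sum of the previous two.
Term 15 comes from stream A (its 8th entry): -7.

-7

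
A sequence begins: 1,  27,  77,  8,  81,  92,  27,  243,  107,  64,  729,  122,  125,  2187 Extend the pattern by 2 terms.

137, 216

Split by position mod 3: positions 1, 4, 7, … form one track, and each other residue class forms its own.
Track A: 1, 8, 27, 64, 125 (consecutive cubes n³ from n = 1).
Track B: 27, 81, 243, 729, 2187 (powers 3^3, 3^4, 3^5, …).
Track C: 77, 92, 107, 122 (adding 15 each time).
Term 15 comes from track C (its 5th entry): 137.
Position 16 → track A, term 6 = 216.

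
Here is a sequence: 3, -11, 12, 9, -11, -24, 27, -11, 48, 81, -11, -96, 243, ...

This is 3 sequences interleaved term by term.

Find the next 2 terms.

Read the sequence 3 terms at a time; column i is its own pattern.
Stream A is 3, 9, 27, 81, 243, which is powers of 3.
Stream B is -11, -11, -11, -11, which is always -11.
Stream C is 12, -24, 48, -96, which is multiplying by -2 each time.
Position 14 → stream B, term 5 = -11.
Position 15 → stream C, term 5 = 192.

-11, 192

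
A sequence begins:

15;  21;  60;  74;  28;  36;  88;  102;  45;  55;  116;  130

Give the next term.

The slot pattern repeats as AABB (period 4), so there are 2 interleaved tracks.
Subsequence A: 15, 21, 28, 36, 45, 55. Triangular numbers n(n+1)/2 for n = 5, 6, ….
Subsequence B: 60, 74, 88, 102, 116, 130. Adding 14 each time.
Position 13 → subsequence A, term 7 = 66.

66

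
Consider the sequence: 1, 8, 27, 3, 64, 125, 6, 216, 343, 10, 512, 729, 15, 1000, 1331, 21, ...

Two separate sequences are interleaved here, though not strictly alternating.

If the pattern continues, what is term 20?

2744

The slot pattern repeats as ABB (period 3), so there are 2 interleaved tracks.
Subsequence A is 1, 3, 6, 10, 15, 21, which is the triangular numbers T_1, T_2, ….
Subsequence B is 8, 27, 64, 125, 216, 343, 512, 729, 1000, 1331, which is consecutive cubes n³ from n = 2.
Position 20 falls in subsequence B as its term 13, giving 2744.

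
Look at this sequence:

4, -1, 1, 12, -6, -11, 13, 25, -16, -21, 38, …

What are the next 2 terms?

Positions follow the repeating pattern AABB; grouping by letter gives 2 tracks.
Track A is 4, -1, -6, -11, -16, -21, which is arithmetic, step −5.
Track B is 1, 12, 13, 25, 38, which is Fibonacci-style (each term is the sum of the two before it).
Term 12 comes from track B (its 6th entry): 63.
The 13th slot belongs to track A; its 7th term is -26.

63, -26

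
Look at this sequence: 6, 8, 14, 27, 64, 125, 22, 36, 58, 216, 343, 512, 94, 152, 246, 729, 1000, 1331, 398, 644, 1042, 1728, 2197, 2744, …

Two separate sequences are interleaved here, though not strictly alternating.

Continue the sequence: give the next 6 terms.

1686, 2728, 4414, 3375, 4096, 4913

The slot pattern repeats as AAABBB (period 6), so there are 2 interleaved tracks.
Stream A is 6, 8, 14, 22, 36, 58, 94, 152, 246, 398, 644, 1042, which is Fibonacci-style (each term is the sum of the two before it).
Stream B is 27, 64, 125, 216, 343, 512, 729, 1000, 1331, 1728, 2197, 2744, which is consecutive cubes n³ from n = 3.
The 25th slot belongs to stream A; its 13th term is 1686.
The 26th slot belongs to stream A; its 14th term is 2728.
The 27th slot belongs to stream A; its 15th term is 4414.
Position 28 falls in stream B as its term 13, giving 3375.
The 29th slot belongs to stream B; its 14th term is 4096.
The 30th slot belongs to stream B; its 15th term is 4913.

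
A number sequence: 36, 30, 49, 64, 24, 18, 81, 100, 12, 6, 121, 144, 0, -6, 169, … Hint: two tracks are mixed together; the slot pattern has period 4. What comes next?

The slot pattern repeats as AABB (period 4), so there are 2 interleaved tracks.
Subsequence A is 36, 30, 24, 18, 12, 6, 0, -6, which is subtracting 6 each time.
Subsequence B is 49, 64, 81, 100, 121, 144, 169, which is perfect squares starting at 7².
Position 16 falls in subsequence B as its term 8, giving 196.

196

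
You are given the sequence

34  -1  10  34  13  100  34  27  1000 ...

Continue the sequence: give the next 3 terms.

Read the sequence 3 terms at a time; column i is its own pattern.
Subsequence A: 34, 34, 34 — always 34.
Subsequence B: -1, 13, 27 — arithmetic with common difference +14.
Subsequence C: 10, 100, 1000 — successive powers of 10.
Term 10 comes from subsequence A (its 4th entry): 34.
Position 11 falls in subsequence B as its term 4, giving 41.
Position 12 → subsequence C, term 4 = 10000.

34, 41, 10000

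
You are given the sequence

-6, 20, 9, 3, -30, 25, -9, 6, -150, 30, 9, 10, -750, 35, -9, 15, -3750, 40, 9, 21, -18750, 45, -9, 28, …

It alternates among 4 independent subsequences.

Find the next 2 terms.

-93750, 50

Read the sequence 4 terms at a time; column i is its own pattern.
Stream A: -6, -30, -150, -750, -3750, -18750 (geometric with ratio 5).
Stream B: 20, 25, 30, 35, 40, 45 (arithmetic, step +5).
Stream C: 9, -9, 9, -9, 9, -9 (alternating ±9).
Stream D: 3, 6, 10, 15, 21, 28 (the triangular numbers T_2, T_3, …).
Term 25 comes from stream A (its 7th entry): -93750.
Position 26 falls in stream B as its term 7, giving 50.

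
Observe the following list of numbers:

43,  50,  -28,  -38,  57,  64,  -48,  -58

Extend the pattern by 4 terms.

The slot pattern repeats as AABB (period 4), so there are 2 interleaved tracks.
Stream A: 43, 50, 57, 64. Linear: a_n = 36 + 7·n.
Stream B: -28, -38, -48, -58. Linear: a_n = -18 − 10·n.
Position 9 → stream A, term 5 = 71.
Term 10 comes from stream A (its 6th entry): 78.
Position 11 falls in stream B as its term 5, giving -68.
Term 12 comes from stream B (its 6th entry): -78.

71, 78, -68, -78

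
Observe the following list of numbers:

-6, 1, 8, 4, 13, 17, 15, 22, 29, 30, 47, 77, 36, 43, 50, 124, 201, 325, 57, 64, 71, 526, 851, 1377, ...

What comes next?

78

Positions follow the repeating pattern AAABBB; grouping by letter gives 2 tracks.
Track A is -6, 1, 8, 15, 22, 29, 36, 43, 50, 57, 64, 71, which is adding 7 each time.
Track B is 4, 13, 17, 30, 47, 77, 124, 201, 325, 526, 851, 1377, which is Fibonacci-style (each term is the sum of the two before it).
The 25th slot belongs to track A; its 13th term is 78.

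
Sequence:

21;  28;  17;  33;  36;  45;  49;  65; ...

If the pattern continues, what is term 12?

97

The slot pattern repeats as AABB (period 4), so there are 2 interleaved tracks.
Subsequence A: 21, 28, 36, 45. Triangular numbers n(n+1)/2 for n = 6, 7, ….
Subsequence B: 17, 33, 49, 65. Linear: a_n = 1 + 16·n.
Term 12 comes from subsequence B (its 6th entry): 97.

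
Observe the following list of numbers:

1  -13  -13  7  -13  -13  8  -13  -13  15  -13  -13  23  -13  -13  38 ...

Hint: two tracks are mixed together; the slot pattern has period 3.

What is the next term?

-13

Reading positions in blocks of 3 reveals the pattern ABB — 2 tracks woven together.
Track A: 1, 7, 8, 15, 23, 38 — Fibonacci-style (each term is the sum of the two before it).
Track B: -13, -13, -13, -13, -13, -13, -13, -13, -13, -13 — the constant sequence -13.
Position 17 falls in track B as its term 11, giving -13.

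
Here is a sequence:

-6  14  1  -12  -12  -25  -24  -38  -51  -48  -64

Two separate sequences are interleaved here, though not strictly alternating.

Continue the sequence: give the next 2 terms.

-77, -96

Positions follow the repeating pattern ABB; grouping by letter gives 2 tracks.
Subsequence A is -6, -12, -24, -48, which is a geometric progression (common ratio 2).
Subsequence B is 14, 1, -12, -25, -38, -51, -64, which is arithmetic, step −13.
Position 12 → subsequence B, term 8 = -77.
The 13th slot belongs to subsequence A; its 5th term is -96.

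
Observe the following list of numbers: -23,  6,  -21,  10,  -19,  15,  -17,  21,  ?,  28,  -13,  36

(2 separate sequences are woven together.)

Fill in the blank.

Positions 1, 3, 5, … form one subsequence and positions 2, 4, 6, … form another.
Stream A: -23, -21, -19, -17, ?, -13 (arithmetic with common difference +2).
Stream B: 6, 10, 15, 21, 28, 36 (triangular numbers n(n+1)/2 for n = 3, 4, …).
Filling stream A at index 5 by its rule yields -15.

-15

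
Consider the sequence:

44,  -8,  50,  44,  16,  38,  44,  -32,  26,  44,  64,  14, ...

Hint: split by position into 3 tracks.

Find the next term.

44

Split by position mod 3 into 3 tracks.
Subsequence A: 44, 44, 44, 44 — constant 44.
Subsequence B: -8, 16, -32, 64 — geometric, ×-2 each step.
Subsequence C: 50, 38, 26, 14 — subtracting 12 each time.
The 13th slot belongs to subsequence A; its 5th term is 44.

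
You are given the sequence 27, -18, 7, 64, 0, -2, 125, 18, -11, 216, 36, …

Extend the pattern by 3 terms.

-20, 343, 54

Split by position mod 3: positions 1, 4, 7, … form one track, and each other residue class forms its own.
Track A = 27, 64, 125, 216: the cubes 3³, 4³, 5³, ….
Track B = -18, 0, 18, 36: adding 18 each time.
Track C = 7, -2, -11: subtracting 9 each time.
Term 12 comes from track C (its 4th entry): -20.
Position 13 → track A, term 5 = 343.
The 14th slot belongs to track B; its 5th term is 54.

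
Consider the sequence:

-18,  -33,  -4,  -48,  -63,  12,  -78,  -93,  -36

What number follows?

-108

Reading positions in blocks of 3 reveals the pattern AAB — 2 tracks woven together.
Track A: -18, -33, -48, -63, -78, -93 (linear: a_n = -3 − 15·n).
Track B: -4, 12, -36 (geometric, ×-3 each step).
Term 10 comes from track A (its 7th entry): -108.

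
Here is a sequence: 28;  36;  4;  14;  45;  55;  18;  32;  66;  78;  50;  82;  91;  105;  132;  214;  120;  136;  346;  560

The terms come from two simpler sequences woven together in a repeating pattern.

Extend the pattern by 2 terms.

The slot pattern repeats as AABB (period 4), so there are 2 interleaved tracks.
Track A: 28, 36, 45, 55, 66, 78, 91, 105, 120, 136 (triangular numbers n(n+1)/2 for n = 7, 8, …).
Track B: 4, 14, 18, 32, 50, 82, 132, 214, 346, 560 (Fibonacci-style (each term is the sum of the two before it)).
Position 21 falls in track A as its term 11, giving 153.
The 22nd slot belongs to track A; its 12th term is 171.

153, 171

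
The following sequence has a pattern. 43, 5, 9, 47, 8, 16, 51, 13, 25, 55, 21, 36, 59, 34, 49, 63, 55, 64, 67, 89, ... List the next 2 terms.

81, 71

The terms cycle through 3 interleaved subsequences.
Track A: 43, 47, 51, 55, 59, 63, 67. Arithmetic, step +4.
Track B: 5, 8, 13, 21, 34, 55, 89. A Fibonacci-like recurrence a_n = a_{n-1} + a_{n-2}.
Track C: 9, 16, 25, 36, 49, 64. Perfect squares starting at 3².
The 21st slot belongs to track C; its 7th term is 81.
Position 22 falls in track A as its term 8, giving 71.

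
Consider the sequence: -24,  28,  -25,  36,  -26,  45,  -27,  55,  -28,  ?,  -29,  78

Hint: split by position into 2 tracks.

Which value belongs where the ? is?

66

Odd-indexed and even-indexed terms follow separate rules.
Stream A is -24, -25, -26, -27, -28, -29, which is arithmetic with common difference −1.
Stream B is 28, 36, 45, 55, ?, 78, which is triangular numbers starting at T_7.
Stream B's pattern makes the blank 66.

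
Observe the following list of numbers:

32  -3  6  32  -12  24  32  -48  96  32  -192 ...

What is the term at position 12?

384

Reading positions in blocks of 3 reveals the pattern ABB — 2 tracks woven together.
Track A is 32, 32, 32, 32, which is constant 32.
Track B is -3, 6, -12, 24, -48, 96, -192, which is multiplying by -2 each time.
The 12th slot belongs to track B; its 8th term is 384.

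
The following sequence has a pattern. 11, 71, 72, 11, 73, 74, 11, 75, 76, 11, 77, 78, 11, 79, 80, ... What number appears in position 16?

Reading positions in blocks of 3 reveals the pattern ABB — 2 tracks woven together.
Stream A: 11, 11, 11, 11, 11 — constant 11.
Stream B: 71, 72, 73, 74, 75, 76, 77, 78, 79, 80 — arithmetic with common difference +1.
Position 16 falls in stream A as its term 6, giving 11.

11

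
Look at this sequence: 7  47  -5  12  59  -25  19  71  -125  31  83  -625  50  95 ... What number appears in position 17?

Split by position mod 3 into 3 tracks.
Track A = 7, 12, 19, 31, 50: a Fibonacci-like recurrence a_n = a_{n-1} + a_{n-2}.
Track B = 47, 59, 71, 83, 95: arithmetic, step +12.
Track C = -5, -25, -125, -625: geometric, ×5 each step.
Term 17 comes from track B (its 6th entry): 107.

107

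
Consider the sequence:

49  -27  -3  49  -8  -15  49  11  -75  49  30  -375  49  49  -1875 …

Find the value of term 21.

-46875

Split by position mod 3 into 3 tracks.
Track A: 49, 49, 49, 49, 49 — the constant sequence 49.
Track B: -27, -8, 11, 30, 49 — arithmetic, step +19.
Track C: -3, -15, -75, -375, -1875 — geometric with ratio 5.
Position 21 → track C, term 7 = -46875.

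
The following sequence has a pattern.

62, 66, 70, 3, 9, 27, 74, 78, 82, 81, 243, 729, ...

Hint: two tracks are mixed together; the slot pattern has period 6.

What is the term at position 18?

Positions follow the repeating pattern AAABBB; grouping by letter gives 2 tracks.
Track A = 62, 66, 70, 74, 78, 82: linear: a_n = 58 + 4·n.
Track B = 3, 9, 27, 81, 243, 729: successive powers of 3.
Position 18 → track B, term 9 = 19683.

19683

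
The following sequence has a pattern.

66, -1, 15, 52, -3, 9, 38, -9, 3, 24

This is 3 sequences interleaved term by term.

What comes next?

-27

Read the sequence 3 terms at a time; column i is its own pattern.
Subsequence A is 66, 52, 38, 24, which is linear: a_n = 80 − 14·n.
Subsequence B is -1, -3, -9, which is geometric, ×3 each step.
Subsequence C is 15, 9, 3, which is arithmetic, step −6.
Position 11 → subsequence B, term 4 = -27.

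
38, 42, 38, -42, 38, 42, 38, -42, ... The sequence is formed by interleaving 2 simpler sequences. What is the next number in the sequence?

Split by position mod 2 into 2 tracks.
Track A: 38, 38, 38, 38 (always 38).
Track B: 42, -42, 42, -42 (alternating ±42).
The 9th slot belongs to track A; its 5th term is 38.

38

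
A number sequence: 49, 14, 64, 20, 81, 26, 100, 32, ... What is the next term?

121

Odd-indexed and even-indexed terms follow separate rules.
Subsequence A: 49, 64, 81, 100. The squares 7², 8², 9², ….
Subsequence B: 14, 20, 26, 32. Arithmetic with common difference +6.
Position 9 → subsequence A, term 5 = 121.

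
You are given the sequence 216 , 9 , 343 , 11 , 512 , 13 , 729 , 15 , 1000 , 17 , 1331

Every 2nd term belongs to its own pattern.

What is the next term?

19

Odd-indexed and even-indexed terms follow separate rules.
Subsequence A: 216, 343, 512, 729, 1000, 1331. Consecutive cubes n³ from n = 6.
Subsequence B: 9, 11, 13, 15, 17. Adding 2 each time.
Term 12 comes from subsequence B (its 6th entry): 19.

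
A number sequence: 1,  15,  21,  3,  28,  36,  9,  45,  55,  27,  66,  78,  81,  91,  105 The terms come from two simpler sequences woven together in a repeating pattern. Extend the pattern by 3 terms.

The slot pattern repeats as ABB (period 3), so there are 2 interleaved tracks.
Stream A: 1, 3, 9, 27, 81 — successive powers of 3.
Stream B: 15, 21, 28, 36, 45, 55, 66, 78, 91, 105 — triangular numbers starting at T_5.
Position 16 falls in stream A as its term 6, giving 243.
Term 17 comes from stream B (its 11th entry): 120.
The 18th slot belongs to stream B; its 12th term is 136.

243, 120, 136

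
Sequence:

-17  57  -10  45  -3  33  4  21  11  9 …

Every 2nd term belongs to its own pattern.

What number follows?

The terms cycle through 2 interleaved subsequences.
Track A = -17, -10, -3, 4, 11: arithmetic with common difference +7.
Track B = 57, 45, 33, 21, 9: arithmetic with common difference −12.
Position 11 → track A, term 6 = 18.

18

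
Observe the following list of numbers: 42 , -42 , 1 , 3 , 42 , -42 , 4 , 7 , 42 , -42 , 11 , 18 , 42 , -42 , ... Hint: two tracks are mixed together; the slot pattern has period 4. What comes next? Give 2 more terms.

29, 47

The slot pattern repeats as AABB (period 4), so there are 2 interleaved tracks.
Subsequence A: 42, -42, 42, -42, 42, -42, 42, -42. Alternating ±42.
Subsequence B: 1, 3, 4, 7, 11, 18. A Fibonacci-like recurrence a_n = a_{n-1} + a_{n-2}.
Position 15 → subsequence B, term 7 = 29.
The 16th slot belongs to subsequence B; its 8th term is 47.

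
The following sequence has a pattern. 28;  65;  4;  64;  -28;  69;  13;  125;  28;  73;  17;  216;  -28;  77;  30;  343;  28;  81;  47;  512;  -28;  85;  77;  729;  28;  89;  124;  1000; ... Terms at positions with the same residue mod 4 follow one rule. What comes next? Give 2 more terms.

-28, 93

Taking every 4th term gives 4 separate tracks.
Subsequence A is 28, -28, 28, -28, 28, -28, 28, which is oscillating between 28 and -28.
Subsequence B is 65, 69, 73, 77, 81, 85, 89, which is linear: a_n = 61 + 4·n.
Subsequence C is 4, 13, 17, 30, 47, 77, 124, which is a Fibonacci-like recurrence a_n = a_{n-1} + a_{n-2}.
Subsequence D is 64, 125, 216, 343, 512, 729, 1000, which is the cubes 4³, 5³, 6³, ….
Position 29 falls in subsequence A as its term 8, giving -28.
Term 30 comes from subsequence B (its 8th entry): 93.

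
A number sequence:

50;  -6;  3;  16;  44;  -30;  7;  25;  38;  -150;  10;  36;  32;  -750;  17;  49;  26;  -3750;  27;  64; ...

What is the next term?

Split by position mod 4: positions 1, 5, 9, … form one track, and each other residue class forms its own.
Track A: 50, 44, 38, 32, 26 — arithmetic with common difference −6.
Track B: -6, -30, -150, -750, -3750 — geometric, ×5 each step.
Track C: 3, 7, 10, 17, 27 — each term equals the sum of the previous two.
Track D: 16, 25, 36, 49, 64 — consecutive squares n² from n = 4.
The 21st slot belongs to track A; its 6th term is 20.

20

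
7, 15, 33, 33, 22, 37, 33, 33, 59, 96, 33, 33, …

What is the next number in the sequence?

155

Positions follow the repeating pattern AABB; grouping by letter gives 2 tracks.
Subsequence A = 7, 15, 22, 37, 59, 96: Fibonacci-style (each term is the sum of the two before it).
Subsequence B = 33, 33, 33, 33, 33, 33: always 33.
Position 13 → subsequence A, term 7 = 155.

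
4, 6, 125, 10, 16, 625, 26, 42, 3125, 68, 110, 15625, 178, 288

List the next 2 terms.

Reading positions in blocks of 3 reveals the pattern AAB — 2 tracks woven together.
Track A = 4, 6, 10, 16, 26, 42, 68, 110, 178, 288: each term equals the sum of the previous two.
Track B = 125, 625, 3125, 15625: successive powers of 5.
Position 15 → track B, term 5 = 78125.
The 16th slot belongs to track A; its 11th term is 466.

78125, 466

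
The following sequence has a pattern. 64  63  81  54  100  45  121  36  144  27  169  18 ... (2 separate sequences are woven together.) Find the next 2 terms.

196, 9

Odd-indexed and even-indexed terms follow separate rules.
Stream A: 64, 81, 100, 121, 144, 169. Consecutive squares n² from n = 8.
Stream B: 63, 54, 45, 36, 27, 18. Subtracting 9 each time.
Position 13 falls in stream A as its term 7, giving 196.
Term 14 comes from stream B (its 7th entry): 9.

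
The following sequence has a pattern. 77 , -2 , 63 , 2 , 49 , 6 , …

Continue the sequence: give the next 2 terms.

35, 10

Split by position mod 2 into 2 tracks.
Subsequence A is 77, 63, 49, which is arithmetic with common difference −14.
Subsequence B is -2, 2, 6, which is adding 4 each time.
Term 7 comes from subsequence A (its 4th entry): 35.
Position 8 → subsequence B, term 4 = 10.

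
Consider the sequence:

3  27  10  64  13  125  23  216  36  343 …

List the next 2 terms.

Taking every 2nd term gives 2 separate tracks.
Track A: 3, 10, 13, 23, 36. Each term equals the sum of the previous two.
Track B: 27, 64, 125, 216, 343. The cubes 3³, 4³, 5³, ….
Position 11 → track A, term 6 = 59.
Term 12 comes from track B (its 6th entry): 512.

59, 512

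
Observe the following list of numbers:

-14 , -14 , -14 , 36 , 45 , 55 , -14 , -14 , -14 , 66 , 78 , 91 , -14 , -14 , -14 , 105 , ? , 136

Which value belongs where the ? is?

The slot pattern repeats as AAABBB (period 6), so there are 2 interleaved tracks.
Stream A: -14, -14, -14, -14, -14, -14, -14, -14, -14 (always -14).
Stream B: 36, 45, 55, 66, 78, 91, 105, ?, 136 (triangular numbers n(n+1)/2 for n = 8, 9, …).
Stream B's pattern makes the blank 120.

120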